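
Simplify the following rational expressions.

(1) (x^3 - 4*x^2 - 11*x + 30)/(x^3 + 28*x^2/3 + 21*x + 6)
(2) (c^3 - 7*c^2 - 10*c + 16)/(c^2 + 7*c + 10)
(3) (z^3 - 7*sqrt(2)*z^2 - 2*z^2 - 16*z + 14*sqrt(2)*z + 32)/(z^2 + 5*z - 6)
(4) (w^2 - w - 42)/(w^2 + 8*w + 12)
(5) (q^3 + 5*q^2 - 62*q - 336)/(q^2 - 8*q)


(1) = (3*x^2 - 21*x + 30)/(3*x^2 + 19*x + 6)
(2) = (c^2 - 9*c + 8)/(c + 5)
(3) = (z^3 + z^2*(-7*sqrt(2) - 2) + z*(-16 + 14*sqrt(2)) + 32)/(z^2 + 5*z - 6)
(4) = (w - 7)/(w + 2)
(5) = (q^2 + 13*q + 42)/q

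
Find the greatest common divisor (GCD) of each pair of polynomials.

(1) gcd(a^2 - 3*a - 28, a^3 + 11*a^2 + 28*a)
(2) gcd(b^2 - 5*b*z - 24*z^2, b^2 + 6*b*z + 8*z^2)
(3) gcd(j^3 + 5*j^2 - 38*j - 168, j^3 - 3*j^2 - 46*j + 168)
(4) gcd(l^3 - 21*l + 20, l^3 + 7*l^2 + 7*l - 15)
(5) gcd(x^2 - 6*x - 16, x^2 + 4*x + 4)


(1) = a + 4
(2) = 1
(3) = gcd((j - 6)*(j + 4)*(j + 7), (j - 6)*(j - 4)*(j + 7)) = j^2 + j - 42
(4) = l^2 + 4*l - 5
(5) = gcd((x - 8)*(x + 2), (x + 2)^2) = x + 2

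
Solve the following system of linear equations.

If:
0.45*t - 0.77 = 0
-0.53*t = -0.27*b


Then:
b = 3.36
t = 1.71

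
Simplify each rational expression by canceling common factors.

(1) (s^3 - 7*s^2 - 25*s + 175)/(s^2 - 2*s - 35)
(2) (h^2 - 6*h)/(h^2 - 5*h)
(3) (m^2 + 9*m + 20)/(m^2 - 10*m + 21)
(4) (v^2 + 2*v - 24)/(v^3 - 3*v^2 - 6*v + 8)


(1) = s - 5
(2) = (h - 6)/(h - 5)
(3) = (m^2 + 9*m + 20)/(m^2 - 10*m + 21)
(4) = (v + 6)/(v^2 + v - 2)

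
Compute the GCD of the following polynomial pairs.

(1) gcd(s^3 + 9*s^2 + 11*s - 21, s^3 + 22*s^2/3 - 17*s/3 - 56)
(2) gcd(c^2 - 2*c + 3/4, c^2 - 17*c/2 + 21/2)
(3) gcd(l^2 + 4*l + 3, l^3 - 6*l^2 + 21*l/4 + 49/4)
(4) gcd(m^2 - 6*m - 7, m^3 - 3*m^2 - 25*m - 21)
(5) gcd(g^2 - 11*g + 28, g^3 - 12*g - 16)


(1) = gcd((s - 1)*(s + 3)*(s + 7), (s - 8/3)*(s + 3)*(s + 7)) = s^2 + 10*s + 21
(2) = gcd((c - 3/2)*(c - 1/2), (c - 7)*(c - 3/2)) = c - 3/2
(3) = gcd((l + 1)*(l + 3), (l - 7/2)^2*(l + 1)) = l + 1
(4) = gcd((m - 7)*(m + 1), (m - 7)*(m + 1)*(m + 3)) = m^2 - 6*m - 7
(5) = gcd((g - 7)*(g - 4), (g - 4)*(g + 2)^2) = g - 4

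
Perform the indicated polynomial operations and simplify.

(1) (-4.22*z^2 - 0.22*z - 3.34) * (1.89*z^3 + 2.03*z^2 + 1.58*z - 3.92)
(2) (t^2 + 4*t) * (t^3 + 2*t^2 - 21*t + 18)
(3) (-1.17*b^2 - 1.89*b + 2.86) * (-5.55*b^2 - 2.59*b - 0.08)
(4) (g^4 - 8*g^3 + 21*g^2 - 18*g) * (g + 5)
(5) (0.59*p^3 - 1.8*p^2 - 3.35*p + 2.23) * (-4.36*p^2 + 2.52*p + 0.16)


(1) = -7.9758*z^5 - 8.9824*z^4 - 13.4268*z^3 + 9.4146*z^2 - 4.4148*z + 13.0928
(2) = t^5 + 6*t^4 - 13*t^3 - 66*t^2 + 72*t
(3) = 6.4935*b^4 + 13.5198*b^3 - 10.8843*b^2 - 7.2562*b - 0.2288
(4) = g^5 - 3*g^4 - 19*g^3 + 87*g^2 - 90*g
(5) = -2.5724*p^5 + 9.3348*p^4 + 10.1644*p^3 - 18.4528*p^2 + 5.0836*p + 0.3568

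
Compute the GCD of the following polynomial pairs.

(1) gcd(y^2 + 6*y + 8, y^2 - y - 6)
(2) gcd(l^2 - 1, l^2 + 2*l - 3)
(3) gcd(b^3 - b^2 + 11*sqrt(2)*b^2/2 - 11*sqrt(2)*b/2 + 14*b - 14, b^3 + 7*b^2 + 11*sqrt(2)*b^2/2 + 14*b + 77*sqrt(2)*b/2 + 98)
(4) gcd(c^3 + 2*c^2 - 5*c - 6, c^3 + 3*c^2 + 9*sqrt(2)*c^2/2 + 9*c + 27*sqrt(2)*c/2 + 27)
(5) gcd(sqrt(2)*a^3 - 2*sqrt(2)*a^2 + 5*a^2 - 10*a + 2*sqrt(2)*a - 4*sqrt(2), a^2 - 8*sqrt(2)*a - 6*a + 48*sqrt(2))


(1) = gcd((y + 2)*(y + 4), (y - 3)*(y + 2)) = y + 2
(2) = gcd((l - 1)*(l + 1), (l - 1)*(l + 3)) = l - 1
(3) = b^2 + 11*sqrt(2)*b/2 + 14
(4) = c + 3
(5) = gcd((a - 2)*(a + 2*sqrt(2))*(sqrt(2)*a + 1), (a - 6)*(a - 8*sqrt(2))) = 1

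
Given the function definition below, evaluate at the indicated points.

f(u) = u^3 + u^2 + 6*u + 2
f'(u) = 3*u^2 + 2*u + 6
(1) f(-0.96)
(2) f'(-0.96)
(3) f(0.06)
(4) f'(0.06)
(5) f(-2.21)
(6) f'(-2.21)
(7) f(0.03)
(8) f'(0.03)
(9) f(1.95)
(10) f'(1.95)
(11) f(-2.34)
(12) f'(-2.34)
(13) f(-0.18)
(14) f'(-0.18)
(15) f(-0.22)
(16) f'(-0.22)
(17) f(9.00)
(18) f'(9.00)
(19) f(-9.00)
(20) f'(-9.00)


(1) = -3.72
(2) = 6.84
(3) = 2.36
(4) = 6.13
(5) = -17.17
(6) = 16.23
(7) = 2.18
(8) = 6.06
(9) = 24.92
(10) = 21.31
(11) = -19.38
(12) = 17.75
(13) = 0.95
(14) = 5.74
(15) = 0.72
(16) = 5.71
(17) = 866.00
(18) = 267.00
(19) = -700.00
(20) = 231.00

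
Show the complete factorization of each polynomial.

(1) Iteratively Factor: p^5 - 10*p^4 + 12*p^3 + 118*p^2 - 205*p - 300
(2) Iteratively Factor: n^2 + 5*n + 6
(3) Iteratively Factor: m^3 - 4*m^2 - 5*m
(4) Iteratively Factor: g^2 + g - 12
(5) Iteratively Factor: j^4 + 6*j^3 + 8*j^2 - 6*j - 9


(1) = (p + 1)*(p^4 - 11*p^3 + 23*p^2 + 95*p - 300) = (p + 1)*(p + 3)*(p^3 - 14*p^2 + 65*p - 100) = (p - 5)*(p + 1)*(p + 3)*(p^2 - 9*p + 20) = (p - 5)^2*(p + 1)*(p + 3)*(p - 4)
(2) = (n + 2)*(n + 3)
(3) = (m)*(m^2 - 4*m - 5) = m*(m - 5)*(m + 1)
(4) = (g - 3)*(g + 4)
(5) = (j + 3)*(j^3 + 3*j^2 - j - 3) = (j - 1)*(j + 3)*(j^2 + 4*j + 3) = (j - 1)*(j + 3)^2*(j + 1)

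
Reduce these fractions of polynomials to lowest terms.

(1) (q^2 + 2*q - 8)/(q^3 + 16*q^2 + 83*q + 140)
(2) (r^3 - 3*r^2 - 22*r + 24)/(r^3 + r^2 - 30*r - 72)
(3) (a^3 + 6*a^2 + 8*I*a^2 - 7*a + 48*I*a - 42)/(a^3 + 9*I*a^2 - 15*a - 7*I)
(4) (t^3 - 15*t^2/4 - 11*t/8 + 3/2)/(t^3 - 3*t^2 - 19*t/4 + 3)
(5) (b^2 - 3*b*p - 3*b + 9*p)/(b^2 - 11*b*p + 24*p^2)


(1) = (q - 2)/(q^2 + 12*q + 35)
(2) = (r - 1)/(r + 3)
(3) = (a + 6)/(a + I)
(4) = (4*t + 3)/(4*t + 6)
(5) = (3 - b)/(-b + 8*p)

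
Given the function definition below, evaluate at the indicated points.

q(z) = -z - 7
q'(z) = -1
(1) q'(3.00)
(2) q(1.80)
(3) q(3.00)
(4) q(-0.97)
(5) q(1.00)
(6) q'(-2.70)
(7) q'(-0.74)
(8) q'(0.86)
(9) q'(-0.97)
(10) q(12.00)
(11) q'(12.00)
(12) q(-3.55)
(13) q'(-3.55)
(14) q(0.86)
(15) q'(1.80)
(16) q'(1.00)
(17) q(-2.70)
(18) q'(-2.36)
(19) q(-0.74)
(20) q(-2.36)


(1) = -1.00
(2) = -8.80
(3) = -10.00
(4) = -6.03
(5) = -8.00
(6) = -1.00
(7) = -1.00
(8) = -1.00
(9) = -1.00
(10) = -19.00
(11) = -1.00
(12) = -3.45
(13) = -1.00
(14) = -7.86
(15) = -1.00
(16) = -1.00
(17) = -4.30
(18) = -1.00
(19) = -6.26
(20) = -4.64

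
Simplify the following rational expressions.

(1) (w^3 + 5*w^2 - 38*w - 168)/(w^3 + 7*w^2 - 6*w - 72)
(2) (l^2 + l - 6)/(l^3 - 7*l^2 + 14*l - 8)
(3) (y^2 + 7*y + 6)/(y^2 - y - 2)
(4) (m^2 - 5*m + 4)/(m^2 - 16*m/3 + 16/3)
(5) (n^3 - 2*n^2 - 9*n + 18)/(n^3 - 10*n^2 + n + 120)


(1) = (w^2 + w - 42)/(w^2 + 3*w - 18)
(2) = (l + 3)/(l^2 - 5*l + 4)
(3) = (y + 6)/(y - 2)
(4) = (3*m - 3)/(3*m - 4)
(5) = (n^2 - 5*n + 6)/(n^2 - 13*n + 40)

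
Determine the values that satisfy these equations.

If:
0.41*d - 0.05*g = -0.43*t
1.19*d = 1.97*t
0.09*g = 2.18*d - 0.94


Then:
d = 0.96
g = 12.92
t = 0.58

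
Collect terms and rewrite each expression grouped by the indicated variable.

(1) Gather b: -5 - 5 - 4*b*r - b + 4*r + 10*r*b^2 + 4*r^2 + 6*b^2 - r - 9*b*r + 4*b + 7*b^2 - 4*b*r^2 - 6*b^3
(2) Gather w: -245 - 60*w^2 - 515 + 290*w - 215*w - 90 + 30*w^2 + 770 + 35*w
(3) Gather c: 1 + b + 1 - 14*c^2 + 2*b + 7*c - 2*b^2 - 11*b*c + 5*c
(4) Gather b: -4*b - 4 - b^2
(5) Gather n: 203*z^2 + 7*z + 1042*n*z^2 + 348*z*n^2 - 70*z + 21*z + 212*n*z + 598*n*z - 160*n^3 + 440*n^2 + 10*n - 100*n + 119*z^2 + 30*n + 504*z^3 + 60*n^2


(1) = -6*b^3 + b^2*(10*r + 13) + b*(-4*r^2 - 13*r + 3) + 4*r^2 + 3*r - 10
(2) = -30*w^2 + 110*w - 80
(3) = -2*b^2 + 3*b - 14*c^2 + c*(12 - 11*b) + 2
(4) = -b^2 - 4*b - 4
(5) = -160*n^3 + n^2*(348*z + 500) + n*(1042*z^2 + 810*z - 60) + 504*z^3 + 322*z^2 - 42*z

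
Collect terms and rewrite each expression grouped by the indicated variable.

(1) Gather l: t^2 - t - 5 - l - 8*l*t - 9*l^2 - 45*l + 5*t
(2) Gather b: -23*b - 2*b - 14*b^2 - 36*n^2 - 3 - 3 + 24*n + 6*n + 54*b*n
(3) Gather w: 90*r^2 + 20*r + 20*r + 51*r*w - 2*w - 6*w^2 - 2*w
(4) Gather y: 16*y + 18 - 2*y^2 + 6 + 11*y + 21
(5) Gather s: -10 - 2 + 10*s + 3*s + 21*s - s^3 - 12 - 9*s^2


(1) = -9*l^2 + l*(-8*t - 46) + t^2 + 4*t - 5
(2) = -14*b^2 + b*(54*n - 25) - 36*n^2 + 30*n - 6
(3) = 90*r^2 + 40*r - 6*w^2 + w*(51*r - 4)
(4) = -2*y^2 + 27*y + 45
(5) = -s^3 - 9*s^2 + 34*s - 24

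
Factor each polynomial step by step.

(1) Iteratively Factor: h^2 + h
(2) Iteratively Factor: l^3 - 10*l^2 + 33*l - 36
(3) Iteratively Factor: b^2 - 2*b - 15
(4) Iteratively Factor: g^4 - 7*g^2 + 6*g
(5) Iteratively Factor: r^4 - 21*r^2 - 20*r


(1) = (h)*(h + 1)
(2) = (l - 3)*(l^2 - 7*l + 12) = (l - 4)*(l - 3)*(l - 3)
(3) = (b - 5)*(b + 3)
(4) = (g - 1)*(g^3 + g^2 - 6*g) = (g - 2)*(g - 1)*(g^2 + 3*g) = (g - 2)*(g - 1)*(g + 3)*(g)
(5) = (r)*(r^3 - 21*r - 20) = r*(r + 4)*(r^2 - 4*r - 5) = r*(r + 1)*(r + 4)*(r - 5)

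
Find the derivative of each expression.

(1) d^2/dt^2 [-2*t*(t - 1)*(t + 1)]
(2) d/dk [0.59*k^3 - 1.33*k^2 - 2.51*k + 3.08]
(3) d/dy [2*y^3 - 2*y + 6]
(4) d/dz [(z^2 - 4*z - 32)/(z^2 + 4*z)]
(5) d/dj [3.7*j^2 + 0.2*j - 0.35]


(1) = -12*t
(2) = 1.77*k^2 - 2.66*k - 2.51
(3) = 6*y^2 - 2
(4) = 8/z^2
(5) = 7.4*j + 0.2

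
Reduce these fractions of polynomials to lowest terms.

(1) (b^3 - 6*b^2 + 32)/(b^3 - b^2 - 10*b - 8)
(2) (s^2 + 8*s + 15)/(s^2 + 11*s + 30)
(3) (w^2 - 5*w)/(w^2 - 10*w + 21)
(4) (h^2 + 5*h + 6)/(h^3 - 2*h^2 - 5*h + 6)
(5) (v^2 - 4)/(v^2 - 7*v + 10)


(1) = (b - 4)/(b + 1)
(2) = (s + 3)/(s + 6)
(3) = (w^2 - 5*w)/(w^2 - 10*w + 21)
(4) = (h + 3)/(h^2 - 4*h + 3)
(5) = (v + 2)/(v - 5)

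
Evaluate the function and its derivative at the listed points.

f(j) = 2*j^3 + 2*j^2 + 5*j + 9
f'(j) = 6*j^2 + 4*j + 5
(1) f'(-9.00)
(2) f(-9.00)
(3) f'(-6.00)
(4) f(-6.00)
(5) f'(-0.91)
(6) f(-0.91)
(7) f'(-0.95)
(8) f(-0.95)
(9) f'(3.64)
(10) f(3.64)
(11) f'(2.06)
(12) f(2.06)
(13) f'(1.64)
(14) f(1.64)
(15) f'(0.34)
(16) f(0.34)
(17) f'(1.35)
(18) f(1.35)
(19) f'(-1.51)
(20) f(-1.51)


(1) = 455.00
(2) = -1332.00
(3) = 197.00
(4) = -381.00
(5) = 6.33
(6) = 4.60
(7) = 6.62
(8) = 4.34
(9) = 99.06
(10) = 150.16
(11) = 38.70
(12) = 45.27
(13) = 27.70
(14) = 31.40
(15) = 7.05
(16) = 11.01
(17) = 21.34
(18) = 24.32
(19) = 12.64
(20) = -0.88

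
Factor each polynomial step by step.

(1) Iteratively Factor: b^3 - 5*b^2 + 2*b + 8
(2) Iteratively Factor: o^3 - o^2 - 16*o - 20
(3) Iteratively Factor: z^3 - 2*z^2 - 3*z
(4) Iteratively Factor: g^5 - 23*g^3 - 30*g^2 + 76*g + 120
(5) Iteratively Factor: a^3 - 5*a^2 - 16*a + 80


(1) = (b - 2)*(b^2 - 3*b - 4) = (b - 4)*(b - 2)*(b + 1)
(2) = (o - 5)*(o^2 + 4*o + 4) = (o - 5)*(o + 2)*(o + 2)
(3) = (z + 1)*(z^2 - 3*z) = (z - 3)*(z + 1)*(z)
(4) = (g + 3)*(g^4 - 3*g^3 - 14*g^2 + 12*g + 40) = (g - 5)*(g + 3)*(g^3 + 2*g^2 - 4*g - 8) = (g - 5)*(g + 2)*(g + 3)*(g^2 - 4) = (g - 5)*(g + 2)^2*(g + 3)*(g - 2)
(5) = (a + 4)*(a^2 - 9*a + 20) = (a - 4)*(a + 4)*(a - 5)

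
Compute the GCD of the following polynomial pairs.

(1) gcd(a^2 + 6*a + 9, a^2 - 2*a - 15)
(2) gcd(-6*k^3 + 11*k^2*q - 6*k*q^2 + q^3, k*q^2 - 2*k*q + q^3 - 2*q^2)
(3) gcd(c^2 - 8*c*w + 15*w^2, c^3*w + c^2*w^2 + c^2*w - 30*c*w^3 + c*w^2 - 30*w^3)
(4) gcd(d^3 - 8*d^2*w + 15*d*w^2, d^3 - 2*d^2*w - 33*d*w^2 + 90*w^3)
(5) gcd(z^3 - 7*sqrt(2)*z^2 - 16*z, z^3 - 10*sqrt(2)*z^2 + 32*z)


(1) = a + 3
(2) = 1
(3) = -c + 5*w
(4) = d^2 - 8*d*w + 15*w^2
(5) = gcd(z*(z - 8*sqrt(2))*(z + sqrt(2)), z*(z - 8*sqrt(2))*(z - 2*sqrt(2))) = z^2 - 8*sqrt(2)*z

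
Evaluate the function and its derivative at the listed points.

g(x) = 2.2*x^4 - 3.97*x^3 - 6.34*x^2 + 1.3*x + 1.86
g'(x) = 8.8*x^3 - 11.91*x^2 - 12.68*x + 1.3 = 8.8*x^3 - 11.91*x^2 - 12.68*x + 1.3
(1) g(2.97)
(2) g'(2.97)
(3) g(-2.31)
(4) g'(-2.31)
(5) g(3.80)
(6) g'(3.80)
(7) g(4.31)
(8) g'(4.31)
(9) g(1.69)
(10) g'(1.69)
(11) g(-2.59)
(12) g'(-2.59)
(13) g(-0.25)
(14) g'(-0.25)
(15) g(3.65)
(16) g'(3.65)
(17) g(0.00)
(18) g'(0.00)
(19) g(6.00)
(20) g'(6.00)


(1) = 16.97
(2) = 89.13
(3) = 76.60
(4) = -141.43
(5) = 156.14
(6) = 264.01
(7) = 331.00
(8) = 429.96
(9) = -15.27
(10) = -11.67
(11) = 123.94
(12) = -198.64
(13) = 1.21
(14) = 3.59
(15) = 119.57
(16) = 224.27
(17) = 1.86
(18) = 1.30
(19) = 1775.10
(20) = 1397.26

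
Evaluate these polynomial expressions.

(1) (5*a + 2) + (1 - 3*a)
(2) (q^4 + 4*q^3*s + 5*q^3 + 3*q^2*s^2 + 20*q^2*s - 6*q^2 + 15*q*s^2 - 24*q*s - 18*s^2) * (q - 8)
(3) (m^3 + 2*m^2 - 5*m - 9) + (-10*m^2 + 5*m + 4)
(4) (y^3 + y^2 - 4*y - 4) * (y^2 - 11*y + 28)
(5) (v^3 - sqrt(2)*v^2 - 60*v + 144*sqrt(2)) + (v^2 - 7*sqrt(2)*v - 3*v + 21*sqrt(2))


(1) = 2*a + 3
(2) = q^5 + 4*q^4*s - 3*q^4 + 3*q^3*s^2 - 12*q^3*s - 46*q^3 - 9*q^2*s^2 - 184*q^2*s + 48*q^2 - 138*q*s^2 + 192*q*s + 144*s^2
(3) = m^3 - 8*m^2 - 5
(4) = y^5 - 10*y^4 + 13*y^3 + 68*y^2 - 68*y - 112
(5) = v^3 - sqrt(2)*v^2 + v^2 - 63*v - 7*sqrt(2)*v + 165*sqrt(2)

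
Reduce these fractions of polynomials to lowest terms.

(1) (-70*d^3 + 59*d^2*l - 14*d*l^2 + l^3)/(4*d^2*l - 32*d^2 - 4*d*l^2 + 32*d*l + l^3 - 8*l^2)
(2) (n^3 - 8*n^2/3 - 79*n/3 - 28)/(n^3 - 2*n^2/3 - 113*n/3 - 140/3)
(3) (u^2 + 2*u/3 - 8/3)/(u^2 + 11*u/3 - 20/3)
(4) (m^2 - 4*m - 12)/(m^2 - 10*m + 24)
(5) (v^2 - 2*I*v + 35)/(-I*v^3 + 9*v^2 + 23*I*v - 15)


(1) = (-35*d^2 + 12*d*l - l^2)/(2*d*l - 16*d - l^2 + 8*l)
(2) = (n + 3)/(n + 5)
(3) = (u + 2)/(u + 5)
(4) = (m + 2)/(m - 4)
(5) = (I*v + 7)/(v^2 + 4*I*v - 3)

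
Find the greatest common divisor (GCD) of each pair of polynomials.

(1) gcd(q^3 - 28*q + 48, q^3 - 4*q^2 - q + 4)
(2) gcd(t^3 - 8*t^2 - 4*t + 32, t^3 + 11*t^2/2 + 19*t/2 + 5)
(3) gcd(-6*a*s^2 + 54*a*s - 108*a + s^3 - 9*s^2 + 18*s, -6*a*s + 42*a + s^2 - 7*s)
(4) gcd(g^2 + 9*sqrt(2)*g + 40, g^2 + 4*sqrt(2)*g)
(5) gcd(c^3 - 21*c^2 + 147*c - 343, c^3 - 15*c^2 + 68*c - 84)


(1) = gcd((q - 4)*(q - 2)*(q + 6), (q - 4)*(q - 1)*(q + 1)) = q - 4
(2) = t + 2
(3) = gcd((-6*a + s)*(s - 6)*(s - 3), (-6*a + s)*(s - 7)) = -6*a + s
(4) = g + 4*sqrt(2)
(5) = c - 7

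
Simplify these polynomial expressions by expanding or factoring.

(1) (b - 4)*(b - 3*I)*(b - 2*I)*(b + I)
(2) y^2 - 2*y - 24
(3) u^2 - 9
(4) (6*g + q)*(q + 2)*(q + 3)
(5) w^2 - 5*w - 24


(1) = b^4 - 4*b^3 - 4*I*b^3 - b^2 + 16*I*b^2 + 4*b - 6*I*b + 24*I
(2) = (y - 6)*(y + 4)
(3) = (u - 3)*(u + 3)
(4) = 6*g*q^2 + 30*g*q + 36*g + q^3 + 5*q^2 + 6*q
(5) = (w - 8)*(w + 3)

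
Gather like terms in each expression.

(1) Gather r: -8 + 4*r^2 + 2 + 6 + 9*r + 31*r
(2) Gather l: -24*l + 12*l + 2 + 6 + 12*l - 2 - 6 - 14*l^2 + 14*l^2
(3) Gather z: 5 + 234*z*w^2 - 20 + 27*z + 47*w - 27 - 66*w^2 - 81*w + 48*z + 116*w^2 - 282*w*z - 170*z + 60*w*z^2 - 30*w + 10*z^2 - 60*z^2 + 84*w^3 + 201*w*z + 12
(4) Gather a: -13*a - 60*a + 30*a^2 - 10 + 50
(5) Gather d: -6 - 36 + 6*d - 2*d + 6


(1) = 4*r^2 + 40*r
(2) = 0
(3) = 84*w^3 + 50*w^2 - 64*w + z^2*(60*w - 50) + z*(234*w^2 - 81*w - 95) - 30
(4) = 30*a^2 - 73*a + 40
(5) = 4*d - 36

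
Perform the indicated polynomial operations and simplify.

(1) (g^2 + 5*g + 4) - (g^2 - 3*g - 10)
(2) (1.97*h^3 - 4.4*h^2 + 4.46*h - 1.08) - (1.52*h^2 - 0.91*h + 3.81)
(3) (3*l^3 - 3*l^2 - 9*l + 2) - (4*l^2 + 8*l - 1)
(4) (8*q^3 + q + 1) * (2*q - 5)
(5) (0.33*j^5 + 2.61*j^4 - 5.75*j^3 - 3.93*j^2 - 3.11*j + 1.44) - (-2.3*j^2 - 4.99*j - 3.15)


(1) = 8*g + 14
(2) = 1.97*h^3 - 5.92*h^2 + 5.37*h - 4.89
(3) = 3*l^3 - 7*l^2 - 17*l + 3
(4) = 16*q^4 - 40*q^3 + 2*q^2 - 3*q - 5
(5) = 0.33*j^5 + 2.61*j^4 - 5.75*j^3 - 1.63*j^2 + 1.88*j + 4.59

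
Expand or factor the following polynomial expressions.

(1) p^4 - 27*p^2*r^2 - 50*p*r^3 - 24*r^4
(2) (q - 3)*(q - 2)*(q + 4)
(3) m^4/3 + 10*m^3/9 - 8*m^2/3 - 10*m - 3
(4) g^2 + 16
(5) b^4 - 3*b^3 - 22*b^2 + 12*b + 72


(1) = (p - 6*r)*(p + r)^2*(p + 4*r)
(2) = q^3 - q^2 - 14*q + 24
(3) = (m/3 + 1)*(m - 3)*(m + 1/3)*(m + 3)
(4) = (g - 4*I)*(g + 4*I)
(5) = (b - 6)*(b - 2)*(b + 2)*(b + 3)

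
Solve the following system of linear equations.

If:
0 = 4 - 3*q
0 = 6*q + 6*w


Then:
q = 4/3
w = -4/3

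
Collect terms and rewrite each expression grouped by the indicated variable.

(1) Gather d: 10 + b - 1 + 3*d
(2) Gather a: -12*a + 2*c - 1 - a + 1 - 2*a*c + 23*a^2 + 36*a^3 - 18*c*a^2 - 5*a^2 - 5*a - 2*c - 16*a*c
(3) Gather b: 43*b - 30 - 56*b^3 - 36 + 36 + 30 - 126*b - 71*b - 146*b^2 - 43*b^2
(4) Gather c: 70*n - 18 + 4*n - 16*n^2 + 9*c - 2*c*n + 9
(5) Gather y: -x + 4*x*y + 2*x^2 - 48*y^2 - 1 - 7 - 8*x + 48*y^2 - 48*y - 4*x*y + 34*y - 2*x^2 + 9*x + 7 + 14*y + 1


(1) = b + 3*d + 9
(2) = 36*a^3 + a^2*(18 - 18*c) + a*(-18*c - 18)
(3) = -56*b^3 - 189*b^2 - 154*b
(4) = c*(9 - 2*n) - 16*n^2 + 74*n - 9
(5) = 0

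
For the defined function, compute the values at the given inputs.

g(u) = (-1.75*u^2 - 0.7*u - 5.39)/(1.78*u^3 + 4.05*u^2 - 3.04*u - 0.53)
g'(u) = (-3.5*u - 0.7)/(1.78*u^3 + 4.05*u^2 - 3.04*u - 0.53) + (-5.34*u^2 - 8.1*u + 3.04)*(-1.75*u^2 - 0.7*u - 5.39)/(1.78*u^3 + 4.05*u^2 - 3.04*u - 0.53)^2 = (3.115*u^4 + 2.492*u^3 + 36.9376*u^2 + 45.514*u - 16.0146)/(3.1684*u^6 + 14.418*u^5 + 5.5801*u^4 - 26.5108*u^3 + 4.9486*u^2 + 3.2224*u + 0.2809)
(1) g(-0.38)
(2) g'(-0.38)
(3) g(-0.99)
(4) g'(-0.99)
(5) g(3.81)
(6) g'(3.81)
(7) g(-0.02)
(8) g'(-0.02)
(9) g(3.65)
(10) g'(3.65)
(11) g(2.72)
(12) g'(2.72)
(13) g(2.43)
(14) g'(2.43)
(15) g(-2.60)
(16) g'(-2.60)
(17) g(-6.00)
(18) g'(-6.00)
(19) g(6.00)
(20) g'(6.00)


(1) = -4.83
(2) = -22.67
(3) = -1.36
(4) = -1.09
(5) = -0.23
(6) = 0.07
(7) = 11.50
(8) = -77.34
(9) = -0.24
(10) = 0.08
(11) = -0.36
(12) = 0.19
(13) = -0.42
(14) = 0.26
(15) = -4.44
(16) = 17.80
(17) = 0.29
(18) = 0.09
(19) = -0.14
(20) = 0.02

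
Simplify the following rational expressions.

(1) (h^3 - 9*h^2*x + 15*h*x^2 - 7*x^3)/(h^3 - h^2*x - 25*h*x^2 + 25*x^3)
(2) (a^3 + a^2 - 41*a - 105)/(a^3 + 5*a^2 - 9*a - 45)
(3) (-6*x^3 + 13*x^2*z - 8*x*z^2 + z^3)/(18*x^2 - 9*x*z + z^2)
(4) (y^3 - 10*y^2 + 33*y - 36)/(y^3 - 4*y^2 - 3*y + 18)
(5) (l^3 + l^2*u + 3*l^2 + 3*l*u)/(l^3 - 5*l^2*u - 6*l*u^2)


(1) = (-h^2 + 8*h*x - 7*x^2)/(-h^2 + 25*x^2)
(2) = (a - 7)/(a - 3)
(3) = (-x^2 + 2*x*z - z^2)/(3*x - z)
(4) = (y - 4)/(y + 2)
(5) = (-l - 3)/(-l + 6*u)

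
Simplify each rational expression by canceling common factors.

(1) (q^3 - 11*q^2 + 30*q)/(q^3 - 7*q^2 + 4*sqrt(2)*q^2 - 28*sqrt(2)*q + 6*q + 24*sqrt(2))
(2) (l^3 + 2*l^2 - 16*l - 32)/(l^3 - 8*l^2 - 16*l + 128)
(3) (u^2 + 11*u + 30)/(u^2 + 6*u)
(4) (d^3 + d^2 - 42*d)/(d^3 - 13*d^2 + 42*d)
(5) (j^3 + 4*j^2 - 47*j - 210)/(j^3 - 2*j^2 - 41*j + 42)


(1) = (q^2 - 5*q)/(q^2 + q*(-1 + 4*sqrt(2)) - 4*sqrt(2))
(2) = (l + 2)/(l - 8)
(3) = (u + 5)/u
(4) = (d + 7)/(d - 7)
(5) = (j + 5)/(j - 1)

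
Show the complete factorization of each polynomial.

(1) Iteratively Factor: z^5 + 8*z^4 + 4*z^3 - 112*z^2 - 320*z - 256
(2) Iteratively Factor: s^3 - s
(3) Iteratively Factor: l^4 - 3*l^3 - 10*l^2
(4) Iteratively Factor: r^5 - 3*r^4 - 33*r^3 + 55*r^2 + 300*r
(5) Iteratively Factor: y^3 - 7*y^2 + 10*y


(1) = (z + 2)*(z^4 + 6*z^3 - 8*z^2 - 96*z - 128) = (z + 2)*(z + 4)*(z^3 + 2*z^2 - 16*z - 32) = (z + 2)*(z + 4)^2*(z^2 - 2*z - 8) = (z - 4)*(z + 2)*(z + 4)^2*(z + 2)
(2) = (s - 1)*(s^2 + s) = (s - 1)*(s + 1)*(s)
(3) = (l + 2)*(l^3 - 5*l^2) = l*(l + 2)*(l^2 - 5*l) = l^2*(l + 2)*(l - 5)
(4) = (r - 5)*(r^4 + 2*r^3 - 23*r^2 - 60*r) = (r - 5)*(r + 3)*(r^3 - r^2 - 20*r) = r*(r - 5)*(r + 3)*(r^2 - r - 20) = r*(r - 5)*(r + 3)*(r + 4)*(r - 5)
(5) = (y - 5)*(y^2 - 2*y) = y*(y - 5)*(y - 2)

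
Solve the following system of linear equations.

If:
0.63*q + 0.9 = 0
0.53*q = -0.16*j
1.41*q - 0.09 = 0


Then:
No Solution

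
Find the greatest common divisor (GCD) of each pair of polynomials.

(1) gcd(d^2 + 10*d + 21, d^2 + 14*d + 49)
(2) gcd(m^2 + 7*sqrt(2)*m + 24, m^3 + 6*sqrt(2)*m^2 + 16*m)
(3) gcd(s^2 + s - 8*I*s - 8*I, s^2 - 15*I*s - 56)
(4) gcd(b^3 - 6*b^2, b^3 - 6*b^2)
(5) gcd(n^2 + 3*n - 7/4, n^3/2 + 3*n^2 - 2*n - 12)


(1) = gcd((d + 3)*(d + 7), (d + 7)^2) = d + 7
(2) = m + 4*sqrt(2)
(3) = gcd((s + 1)*(s - 8*I), (s - 8*I)*(s - 7*I)) = s - 8*I
(4) = b^3 - 6*b^2
(5) = 1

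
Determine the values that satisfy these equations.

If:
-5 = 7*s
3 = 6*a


Then:
a = 1/2
s = -5/7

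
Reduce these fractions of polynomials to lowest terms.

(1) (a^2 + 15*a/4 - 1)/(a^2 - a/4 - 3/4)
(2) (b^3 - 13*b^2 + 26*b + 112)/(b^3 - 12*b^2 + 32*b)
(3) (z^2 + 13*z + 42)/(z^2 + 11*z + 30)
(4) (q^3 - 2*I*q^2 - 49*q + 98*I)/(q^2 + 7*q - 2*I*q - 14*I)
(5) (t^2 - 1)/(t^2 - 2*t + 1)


(1) = (4*a^2 + 15*a - 4)/(4*a^2 - a - 3)
(2) = (b^2 - 5*b - 14)/(b^2 - 4*b)
(3) = (z + 7)/(z + 5)
(4) = q - 7
(5) = (t + 1)/(t - 1)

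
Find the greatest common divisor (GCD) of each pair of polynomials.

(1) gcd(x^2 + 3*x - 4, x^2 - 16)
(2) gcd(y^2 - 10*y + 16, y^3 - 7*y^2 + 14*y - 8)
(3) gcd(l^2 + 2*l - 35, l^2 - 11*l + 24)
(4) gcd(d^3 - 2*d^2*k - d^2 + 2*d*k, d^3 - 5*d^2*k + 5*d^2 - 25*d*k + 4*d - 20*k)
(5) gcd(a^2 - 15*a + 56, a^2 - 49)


(1) = x + 4
(2) = gcd((y - 8)*(y - 2), (y - 4)*(y - 2)*(y - 1)) = y - 2
(3) = gcd((l - 5)*(l + 7), (l - 8)*(l - 3)) = 1
(4) = 1
(5) = gcd((a - 8)*(a - 7), (a - 7)*(a + 7)) = a - 7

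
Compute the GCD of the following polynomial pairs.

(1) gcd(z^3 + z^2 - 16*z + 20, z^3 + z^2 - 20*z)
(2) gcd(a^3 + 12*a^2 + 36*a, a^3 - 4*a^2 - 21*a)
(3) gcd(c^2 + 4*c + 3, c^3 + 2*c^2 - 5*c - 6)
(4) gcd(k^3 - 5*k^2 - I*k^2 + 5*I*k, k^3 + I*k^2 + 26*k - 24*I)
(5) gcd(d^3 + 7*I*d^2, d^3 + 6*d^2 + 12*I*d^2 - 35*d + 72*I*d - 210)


(1) = z + 5
(2) = a
(3) = c^2 + 4*c + 3
(4) = gcd(k*(k - 5)*(k - I), (k - 4*I)*(k - I)*(k + 6*I)) = k - I
(5) = gcd(d^2*(d + 7*I), (d + 6)*(d + 5*I)*(d + 7*I)) = d + 7*I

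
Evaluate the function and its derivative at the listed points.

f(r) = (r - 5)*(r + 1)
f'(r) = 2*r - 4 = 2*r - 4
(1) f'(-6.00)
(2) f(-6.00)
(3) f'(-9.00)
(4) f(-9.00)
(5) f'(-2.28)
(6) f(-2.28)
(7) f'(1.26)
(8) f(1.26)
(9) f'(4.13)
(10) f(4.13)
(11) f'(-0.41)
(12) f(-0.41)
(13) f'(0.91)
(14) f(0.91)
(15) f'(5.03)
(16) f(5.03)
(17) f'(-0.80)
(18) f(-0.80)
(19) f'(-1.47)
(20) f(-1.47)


(1) = -16.00
(2) = 55.00
(3) = -22.00
(4) = 112.00
(5) = -8.56
(6) = 9.32
(7) = -1.48
(8) = -8.45
(9) = 4.26
(10) = -4.46
(11) = -4.82
(12) = -3.19
(13) = -2.18
(14) = -7.81
(15) = 6.06
(16) = 0.18
(17) = -5.60
(18) = -1.16
(19) = -6.94
(20) = 3.04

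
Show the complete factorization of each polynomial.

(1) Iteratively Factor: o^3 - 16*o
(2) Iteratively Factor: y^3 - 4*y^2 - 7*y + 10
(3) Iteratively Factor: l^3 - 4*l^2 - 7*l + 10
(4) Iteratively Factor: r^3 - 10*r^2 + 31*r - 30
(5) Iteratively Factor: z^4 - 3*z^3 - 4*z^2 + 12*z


(1) = (o - 4)*(o^2 + 4*o) = o*(o - 4)*(o + 4)
(2) = (y - 1)*(y^2 - 3*y - 10) = (y - 1)*(y + 2)*(y - 5)
(3) = (l + 2)*(l^2 - 6*l + 5) = (l - 1)*(l + 2)*(l - 5)
(4) = (r - 3)*(r^2 - 7*r + 10) = (r - 5)*(r - 3)*(r - 2)
(5) = (z)*(z^3 - 3*z^2 - 4*z + 12) = z*(z + 2)*(z^2 - 5*z + 6) = z*(z - 2)*(z + 2)*(z - 3)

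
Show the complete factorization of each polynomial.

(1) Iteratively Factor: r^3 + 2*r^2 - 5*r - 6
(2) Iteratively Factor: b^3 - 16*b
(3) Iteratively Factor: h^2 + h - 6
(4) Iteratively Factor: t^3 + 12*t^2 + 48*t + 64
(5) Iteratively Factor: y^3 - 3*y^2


(1) = (r + 3)*(r^2 - r - 2) = (r + 1)*(r + 3)*(r - 2)
(2) = (b)*(b^2 - 16) = b*(b - 4)*(b + 4)
(3) = (h + 3)*(h - 2)
(4) = (t + 4)*(t^2 + 8*t + 16) = (t + 4)^2*(t + 4)
(5) = (y)*(y^2 - 3*y) = y^2*(y - 3)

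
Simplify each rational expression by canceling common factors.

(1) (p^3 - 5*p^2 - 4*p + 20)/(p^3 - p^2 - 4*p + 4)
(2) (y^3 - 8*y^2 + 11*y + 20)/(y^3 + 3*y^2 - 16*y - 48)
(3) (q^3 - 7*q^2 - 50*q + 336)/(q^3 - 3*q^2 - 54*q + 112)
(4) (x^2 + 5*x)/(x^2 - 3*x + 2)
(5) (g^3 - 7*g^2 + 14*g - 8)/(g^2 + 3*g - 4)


(1) = (p - 5)/(p - 1)
(2) = (y^2 - 4*y - 5)/(y^2 + 7*y + 12)
(3) = (q - 6)/(q - 2)
(4) = (x^2 + 5*x)/(x^2 - 3*x + 2)
(5) = (g^2 - 6*g + 8)/(g + 4)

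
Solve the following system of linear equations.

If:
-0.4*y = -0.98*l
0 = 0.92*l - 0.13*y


Then:
l = 0.00
y = 0.00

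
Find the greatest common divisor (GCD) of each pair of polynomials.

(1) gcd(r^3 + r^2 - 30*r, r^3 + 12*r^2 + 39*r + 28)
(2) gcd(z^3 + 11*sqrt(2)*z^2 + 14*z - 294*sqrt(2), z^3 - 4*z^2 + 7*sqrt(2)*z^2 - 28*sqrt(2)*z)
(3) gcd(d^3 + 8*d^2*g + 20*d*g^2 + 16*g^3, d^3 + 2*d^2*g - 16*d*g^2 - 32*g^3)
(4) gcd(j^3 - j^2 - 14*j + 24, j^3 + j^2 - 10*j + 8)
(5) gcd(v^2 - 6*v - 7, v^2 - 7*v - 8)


(1) = gcd(r*(r - 5)*(r + 6), (r + 1)*(r + 4)*(r + 7)) = 1
(2) = gcd((z - 3*sqrt(2))*(z + 7*sqrt(2))^2, z*(z - 4)*(z + 7*sqrt(2))) = z + 7*sqrt(2)
(3) = d^2 + 6*d*g + 8*g^2
(4) = gcd((j - 3)*(j - 2)*(j + 4), (j - 2)*(j - 1)*(j + 4)) = j^2 + 2*j - 8
(5) = gcd((v - 7)*(v + 1), (v - 8)*(v + 1)) = v + 1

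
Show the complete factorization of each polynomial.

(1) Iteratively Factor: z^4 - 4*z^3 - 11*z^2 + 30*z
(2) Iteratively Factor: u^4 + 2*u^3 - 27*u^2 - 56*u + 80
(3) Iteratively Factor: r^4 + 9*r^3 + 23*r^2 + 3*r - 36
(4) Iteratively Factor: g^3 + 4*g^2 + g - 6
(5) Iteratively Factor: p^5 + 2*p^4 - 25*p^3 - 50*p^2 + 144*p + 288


(1) = (z - 2)*(z^3 - 2*z^2 - 15*z) = z*(z - 2)*(z^2 - 2*z - 15) = z*(z - 5)*(z - 2)*(z + 3)
(2) = (u - 1)*(u^3 + 3*u^2 - 24*u - 80) = (u - 5)*(u - 1)*(u^2 + 8*u + 16) = (u - 5)*(u - 1)*(u + 4)*(u + 4)
(3) = (r + 3)*(r^3 + 6*r^2 + 5*r - 12) = (r + 3)^2*(r^2 + 3*r - 4) = (r - 1)*(r + 3)^2*(r + 4)
(4) = (g - 1)*(g^2 + 5*g + 6) = (g - 1)*(g + 3)*(g + 2)
(5) = (p - 4)*(p^4 + 6*p^3 - p^2 - 54*p - 72) = (p - 4)*(p + 2)*(p^3 + 4*p^2 - 9*p - 36) = (p - 4)*(p + 2)*(p + 4)*(p^2 - 9) = (p - 4)*(p - 3)*(p + 2)*(p + 4)*(p + 3)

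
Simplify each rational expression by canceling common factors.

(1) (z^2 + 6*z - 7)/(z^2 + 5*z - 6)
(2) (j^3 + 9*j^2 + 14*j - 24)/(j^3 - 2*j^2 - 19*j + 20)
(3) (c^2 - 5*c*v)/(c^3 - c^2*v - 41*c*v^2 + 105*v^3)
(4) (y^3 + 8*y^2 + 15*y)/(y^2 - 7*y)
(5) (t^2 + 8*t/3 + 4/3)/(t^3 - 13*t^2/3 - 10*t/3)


(1) = (z + 7)/(z + 6)
(2) = (j + 6)/(j - 5)
(3) = -c/(-c^2 - 4*c*v + 21*v^2)
(4) = (y^2 + 8*y + 15)/(y - 7)
(5) = (t + 2)/(t^2 - 5*t)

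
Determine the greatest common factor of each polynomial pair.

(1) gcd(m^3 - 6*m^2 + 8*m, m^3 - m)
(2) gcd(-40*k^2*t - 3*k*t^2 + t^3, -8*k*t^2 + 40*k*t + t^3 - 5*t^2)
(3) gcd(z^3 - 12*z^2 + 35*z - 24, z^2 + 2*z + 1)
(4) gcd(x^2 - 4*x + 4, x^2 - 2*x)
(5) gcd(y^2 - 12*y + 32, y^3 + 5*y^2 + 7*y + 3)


(1) = m
(2) = -8*k*t + t^2
(3) = gcd((z - 8)*(z - 3)*(z - 1), (z + 1)^2) = 1
(4) = gcd((x - 2)^2, x*(x - 2)) = x - 2
(5) = gcd((y - 8)*(y - 4), (y + 1)^2*(y + 3)) = 1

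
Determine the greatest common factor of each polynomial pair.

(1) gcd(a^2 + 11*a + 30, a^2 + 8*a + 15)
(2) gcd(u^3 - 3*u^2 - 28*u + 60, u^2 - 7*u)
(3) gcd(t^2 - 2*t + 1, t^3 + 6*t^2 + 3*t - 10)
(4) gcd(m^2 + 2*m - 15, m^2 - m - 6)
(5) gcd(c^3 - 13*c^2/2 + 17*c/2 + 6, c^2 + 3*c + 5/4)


(1) = gcd((a + 5)*(a + 6), (a + 3)*(a + 5)) = a + 5
(2) = gcd((u - 6)*(u - 2)*(u + 5), u*(u - 7)) = 1
(3) = gcd((t - 1)^2, (t - 1)*(t + 2)*(t + 5)) = t - 1
(4) = gcd((m - 3)*(m + 5), (m - 3)*(m + 2)) = m - 3
(5) = gcd((c - 4)*(c - 3)*(c + 1/2), (c + 1/2)*(c + 5/2)) = c + 1/2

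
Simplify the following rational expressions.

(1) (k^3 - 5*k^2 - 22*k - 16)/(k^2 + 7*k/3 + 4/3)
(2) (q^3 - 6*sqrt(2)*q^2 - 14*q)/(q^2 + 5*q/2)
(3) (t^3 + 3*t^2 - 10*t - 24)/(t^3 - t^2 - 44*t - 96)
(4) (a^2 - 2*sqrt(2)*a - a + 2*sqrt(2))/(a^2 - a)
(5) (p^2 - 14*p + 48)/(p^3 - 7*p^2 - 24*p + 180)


(1) = (3*k^2 - 18*k - 48)/(3*k + 4)
(2) = (2*q^2 - 12*sqrt(2)*q - 28)/(2*q + 5)
(3) = (t^2 - t - 6)/(t^2 - 5*t - 24)
(4) = (a - 2*sqrt(2))/a
(5) = (p - 8)/(p^2 - p - 30)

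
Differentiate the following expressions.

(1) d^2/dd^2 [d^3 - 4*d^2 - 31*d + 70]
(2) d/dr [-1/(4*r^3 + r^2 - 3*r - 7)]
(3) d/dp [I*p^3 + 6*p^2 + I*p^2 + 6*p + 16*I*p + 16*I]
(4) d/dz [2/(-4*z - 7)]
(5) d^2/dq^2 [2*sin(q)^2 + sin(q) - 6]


(1) = 6*d - 8
(2) = (12*r^2 + 2*r - 3)/(4*r^3 + r^2 - 3*r - 7)^2
(3) = 3*I*p^2 + 2*p*(6 + I) + 6 + 16*I
(4) = 8/(4*z + 7)^2
(5) = -sin(q) + 4*cos(2*q)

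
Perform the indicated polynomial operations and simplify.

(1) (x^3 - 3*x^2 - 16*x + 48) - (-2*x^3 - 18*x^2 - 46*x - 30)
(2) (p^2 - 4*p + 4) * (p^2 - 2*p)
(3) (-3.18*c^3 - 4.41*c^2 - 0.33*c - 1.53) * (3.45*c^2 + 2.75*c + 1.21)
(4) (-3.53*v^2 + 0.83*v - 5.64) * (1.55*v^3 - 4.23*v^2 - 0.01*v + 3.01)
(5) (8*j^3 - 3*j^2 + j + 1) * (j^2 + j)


(1) = 3*x^3 + 15*x^2 + 30*x + 78
(2) = p^4 - 6*p^3 + 12*p^2 - 8*p
(3) = -10.971*c^5 - 23.9595*c^4 - 17.1138*c^3 - 11.5221*c^2 - 4.6068*c - 1.8513
(4) = -5.4715*v^5 + 16.2184*v^4 - 12.2176*v^3 + 13.2236*v^2 + 2.5547*v - 16.9764
(5) = 8*j^5 + 5*j^4 - 2*j^3 + 2*j^2 + j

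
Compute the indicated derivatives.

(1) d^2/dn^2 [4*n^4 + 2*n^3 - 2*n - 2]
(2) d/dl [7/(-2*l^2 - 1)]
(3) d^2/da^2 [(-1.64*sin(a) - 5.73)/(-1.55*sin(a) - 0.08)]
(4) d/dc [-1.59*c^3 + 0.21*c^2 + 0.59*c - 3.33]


(1) = 12*n*(4*n + 1)
(2) = 28*l/(2*l^2 + 1)^2
(3) = (-13.562965*sin(a)^2 + 0.700024*sin(a) + 27.12593)/(3.723875*sin(a)^3 + 0.5766*sin(a)^2 + 0.02976*sin(a) + 0.000512)
(4) = -4.77*c^2 + 0.42*c + 0.59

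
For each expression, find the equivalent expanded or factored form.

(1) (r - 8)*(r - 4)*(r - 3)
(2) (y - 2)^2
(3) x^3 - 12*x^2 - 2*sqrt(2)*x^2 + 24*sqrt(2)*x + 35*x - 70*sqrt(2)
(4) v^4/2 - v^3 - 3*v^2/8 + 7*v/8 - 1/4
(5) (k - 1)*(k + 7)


(1) = r^3 - 15*r^2 + 68*r - 96
(2) = y^2 - 4*y + 4
(3) = (x - 7)*(x - 5)*(x - 2*sqrt(2))
(4) = (v/2 + 1/2)*(v - 2)*(v - 1/2)^2
(5) = k^2 + 6*k - 7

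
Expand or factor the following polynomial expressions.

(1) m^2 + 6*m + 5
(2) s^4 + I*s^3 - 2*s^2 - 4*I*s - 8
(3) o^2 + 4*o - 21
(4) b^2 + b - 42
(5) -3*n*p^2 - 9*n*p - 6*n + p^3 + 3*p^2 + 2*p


(1) = (m + 1)*(m + 5)
(2) = (s - 2)*(s + 2)*(s - I)*(s + 2*I)
(3) = (o - 3)*(o + 7)
(4) = (b - 6)*(b + 7)
(5) = (-3*n + p)*(p + 1)*(p + 2)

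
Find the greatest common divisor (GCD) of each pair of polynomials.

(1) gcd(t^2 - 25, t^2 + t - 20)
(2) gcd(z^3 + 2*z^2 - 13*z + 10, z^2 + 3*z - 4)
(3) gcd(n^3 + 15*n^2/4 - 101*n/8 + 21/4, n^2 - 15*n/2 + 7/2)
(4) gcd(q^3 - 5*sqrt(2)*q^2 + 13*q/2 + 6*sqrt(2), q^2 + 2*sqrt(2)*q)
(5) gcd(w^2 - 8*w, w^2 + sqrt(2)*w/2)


(1) = gcd((t - 5)*(t + 5), (t - 4)*(t + 5)) = t + 5
(2) = gcd((z - 2)*(z - 1)*(z + 5), (z - 1)*(z + 4)) = z - 1
(3) = n - 1/2
(4) = 1
(5) = gcd(w*(w - 8), w*(w + sqrt(2)/2)) = w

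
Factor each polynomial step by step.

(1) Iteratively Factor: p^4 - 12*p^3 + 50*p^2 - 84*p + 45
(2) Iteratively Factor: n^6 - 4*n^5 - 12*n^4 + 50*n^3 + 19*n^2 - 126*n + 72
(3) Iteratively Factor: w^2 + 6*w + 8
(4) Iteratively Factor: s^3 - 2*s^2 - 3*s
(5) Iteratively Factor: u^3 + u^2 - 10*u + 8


(1) = (p - 1)*(p^3 - 11*p^2 + 39*p - 45) = (p - 5)*(p - 1)*(p^2 - 6*p + 9) = (p - 5)*(p - 3)*(p - 1)*(p - 3)
(2) = (n + 2)*(n^5 - 6*n^4 + 50*n^2 - 81*n + 36) = (n - 3)*(n + 2)*(n^4 - 3*n^3 - 9*n^2 + 23*n - 12) = (n - 4)*(n - 3)*(n + 2)*(n^3 + n^2 - 5*n + 3) = (n - 4)*(n - 3)*(n + 2)*(n + 3)*(n^2 - 2*n + 1) = (n - 4)*(n - 3)*(n - 1)*(n + 2)*(n + 3)*(n - 1)
(3) = (w + 4)*(w + 2)
(4) = (s + 1)*(s^2 - 3*s) = s*(s + 1)*(s - 3)
(5) = (u - 2)*(u^2 + 3*u - 4) = (u - 2)*(u + 4)*(u - 1)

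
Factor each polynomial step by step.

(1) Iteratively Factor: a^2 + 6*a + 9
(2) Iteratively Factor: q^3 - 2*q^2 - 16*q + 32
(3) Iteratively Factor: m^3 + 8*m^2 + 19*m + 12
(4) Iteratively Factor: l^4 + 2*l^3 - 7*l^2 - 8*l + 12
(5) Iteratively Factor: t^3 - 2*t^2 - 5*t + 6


(1) = (a + 3)*(a + 3)
(2) = (q + 4)*(q^2 - 6*q + 8) = (q - 4)*(q + 4)*(q - 2)
(3) = (m + 1)*(m^2 + 7*m + 12) = (m + 1)*(m + 4)*(m + 3)
(4) = (l + 2)*(l^3 - 7*l + 6) = (l + 2)*(l + 3)*(l^2 - 3*l + 2) = (l - 1)*(l + 2)*(l + 3)*(l - 2)
(5) = (t - 1)*(t^2 - t - 6) = (t - 1)*(t + 2)*(t - 3)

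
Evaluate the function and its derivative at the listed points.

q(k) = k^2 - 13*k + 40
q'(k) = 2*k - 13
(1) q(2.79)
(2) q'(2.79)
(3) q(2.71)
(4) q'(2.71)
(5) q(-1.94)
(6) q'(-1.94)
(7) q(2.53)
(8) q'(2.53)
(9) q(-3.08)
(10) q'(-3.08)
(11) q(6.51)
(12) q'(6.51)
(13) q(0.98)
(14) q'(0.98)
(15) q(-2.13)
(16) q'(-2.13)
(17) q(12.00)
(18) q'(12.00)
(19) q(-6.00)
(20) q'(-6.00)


(1) = 11.51
(2) = -7.42
(3) = 12.11
(4) = -7.58
(5) = 68.98
(6) = -16.88
(7) = 13.51
(8) = -7.94
(9) = 89.53
(10) = -19.16
(11) = -2.25
(12) = 0.02
(13) = 28.22
(14) = -11.04
(15) = 72.23
(16) = -17.26
(17) = 28.00
(18) = 11.00
(19) = 154.00
(20) = -25.00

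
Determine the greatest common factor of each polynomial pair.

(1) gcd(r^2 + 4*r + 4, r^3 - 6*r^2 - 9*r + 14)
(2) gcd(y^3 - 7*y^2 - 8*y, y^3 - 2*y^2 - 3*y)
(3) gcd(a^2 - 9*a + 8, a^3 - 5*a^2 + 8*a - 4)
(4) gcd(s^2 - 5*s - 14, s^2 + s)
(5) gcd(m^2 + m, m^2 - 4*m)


(1) = gcd((r + 2)^2, (r - 7)*(r - 1)*(r + 2)) = r + 2
(2) = gcd(y*(y - 8)*(y + 1), y*(y - 3)*(y + 1)) = y^2 + y
(3) = a - 1
(4) = gcd((s - 7)*(s + 2), s*(s + 1)) = 1
(5) = m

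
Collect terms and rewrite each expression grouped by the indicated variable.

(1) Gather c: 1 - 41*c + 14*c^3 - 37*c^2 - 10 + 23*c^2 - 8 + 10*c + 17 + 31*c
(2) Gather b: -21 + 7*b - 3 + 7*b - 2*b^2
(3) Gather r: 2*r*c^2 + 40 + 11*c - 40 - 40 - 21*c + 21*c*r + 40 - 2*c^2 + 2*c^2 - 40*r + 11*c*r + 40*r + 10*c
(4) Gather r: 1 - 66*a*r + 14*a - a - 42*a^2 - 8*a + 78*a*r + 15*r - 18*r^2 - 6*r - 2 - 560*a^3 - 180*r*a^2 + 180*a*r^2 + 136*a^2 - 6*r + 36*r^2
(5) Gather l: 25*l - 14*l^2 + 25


(1) = 14*c^3 - 14*c^2
(2) = -2*b^2 + 14*b - 24
(3) = r*(2*c^2 + 32*c)
(4) = -560*a^3 + 94*a^2 + 5*a + r^2*(180*a + 18) + r*(-180*a^2 + 12*a + 3) - 1
(5) = -14*l^2 + 25*l + 25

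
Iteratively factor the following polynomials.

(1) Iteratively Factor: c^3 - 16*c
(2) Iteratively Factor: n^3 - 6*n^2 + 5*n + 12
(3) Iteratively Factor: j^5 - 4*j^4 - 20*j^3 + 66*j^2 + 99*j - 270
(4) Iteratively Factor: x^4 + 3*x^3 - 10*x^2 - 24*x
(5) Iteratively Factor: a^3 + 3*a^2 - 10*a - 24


(1) = (c + 4)*(c^2 - 4*c) = (c - 4)*(c + 4)*(c)
(2) = (n - 3)*(n^2 - 3*n - 4) = (n - 4)*(n - 3)*(n + 1)
(3) = (j - 3)*(j^4 - j^3 - 23*j^2 - 3*j + 90) = (j - 3)*(j - 2)*(j^3 + j^2 - 21*j - 45) = (j - 5)*(j - 3)*(j - 2)*(j^2 + 6*j + 9) = (j - 5)*(j - 3)*(j - 2)*(j + 3)*(j + 3)
(4) = (x - 3)*(x^3 + 6*x^2 + 8*x) = (x - 3)*(x + 2)*(x^2 + 4*x) = (x - 3)*(x + 2)*(x + 4)*(x)
(5) = (a + 4)*(a^2 - a - 6) = (a + 2)*(a + 4)*(a - 3)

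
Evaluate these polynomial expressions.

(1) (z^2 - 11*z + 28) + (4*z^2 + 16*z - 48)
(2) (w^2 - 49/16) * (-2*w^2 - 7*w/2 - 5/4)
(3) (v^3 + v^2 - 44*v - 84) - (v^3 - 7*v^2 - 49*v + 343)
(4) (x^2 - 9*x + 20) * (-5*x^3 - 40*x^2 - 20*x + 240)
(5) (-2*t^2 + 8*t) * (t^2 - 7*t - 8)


(1) = 5*z^2 + 5*z - 20
(2) = -2*w^4 - 7*w^3/2 + 39*w^2/8 + 343*w/32 + 245/64
(3) = 8*v^2 + 5*v - 427
(4) = -5*x^5 + 5*x^4 + 240*x^3 - 380*x^2 - 2560*x + 4800
(5) = -2*t^4 + 22*t^3 - 40*t^2 - 64*t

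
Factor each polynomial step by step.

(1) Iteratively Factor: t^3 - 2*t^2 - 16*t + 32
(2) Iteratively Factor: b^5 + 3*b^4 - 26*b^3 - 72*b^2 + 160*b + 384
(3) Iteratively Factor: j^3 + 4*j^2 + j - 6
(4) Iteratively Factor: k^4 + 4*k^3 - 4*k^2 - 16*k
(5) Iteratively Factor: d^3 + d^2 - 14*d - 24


(1) = (t - 4)*(t^2 + 2*t - 8) = (t - 4)*(t - 2)*(t + 4)
(2) = (b - 4)*(b^4 + 7*b^3 + 2*b^2 - 64*b - 96) = (b - 4)*(b + 4)*(b^3 + 3*b^2 - 10*b - 24) = (b - 4)*(b + 2)*(b + 4)*(b^2 + b - 12) = (b - 4)*(b + 2)*(b + 4)^2*(b - 3)
(3) = (j - 1)*(j^2 + 5*j + 6) = (j - 1)*(j + 2)*(j + 3)
(4) = (k + 4)*(k^3 - 4*k) = (k - 2)*(k + 4)*(k^2 + 2*k) = (k - 2)*(k + 2)*(k + 4)*(k)
(5) = (d + 3)*(d^2 - 2*d - 8) = (d - 4)*(d + 3)*(d + 2)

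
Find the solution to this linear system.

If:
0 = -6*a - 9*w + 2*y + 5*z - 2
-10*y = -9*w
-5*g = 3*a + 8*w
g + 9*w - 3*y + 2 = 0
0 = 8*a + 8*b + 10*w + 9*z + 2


Then:
a = 1175*z/1626 + 125/813
b = 337/3252 - 12767*z/6504
g = 151/271 - 315*z/542
w = 25*z/271 - 110/271
y = 45*z/542 - 99/271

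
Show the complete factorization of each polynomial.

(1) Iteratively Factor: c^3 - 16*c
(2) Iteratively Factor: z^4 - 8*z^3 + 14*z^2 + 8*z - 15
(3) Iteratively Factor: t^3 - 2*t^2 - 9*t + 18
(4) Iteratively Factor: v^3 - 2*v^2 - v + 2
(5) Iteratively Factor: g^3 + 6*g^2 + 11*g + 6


(1) = (c + 4)*(c^2 - 4*c) = c*(c + 4)*(c - 4)
(2) = (z - 5)*(z^3 - 3*z^2 - z + 3) = (z - 5)*(z - 1)*(z^2 - 2*z - 3) = (z - 5)*(z - 3)*(z - 1)*(z + 1)
(3) = (t - 3)*(t^2 + t - 6) = (t - 3)*(t + 3)*(t - 2)
(4) = (v - 2)*(v^2 - 1) = (v - 2)*(v + 1)*(v - 1)
(5) = (g + 2)*(g^2 + 4*g + 3) = (g + 2)*(g + 3)*(g + 1)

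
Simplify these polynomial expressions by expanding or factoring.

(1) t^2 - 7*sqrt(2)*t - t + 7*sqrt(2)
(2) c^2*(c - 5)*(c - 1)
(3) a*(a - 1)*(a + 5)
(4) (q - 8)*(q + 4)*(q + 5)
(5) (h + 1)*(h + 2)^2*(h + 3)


(1) = (t - 1)*(t - 7*sqrt(2))
(2) = c^4 - 6*c^3 + 5*c^2
(3) = a^3 + 4*a^2 - 5*a
(4) = q^3 + q^2 - 52*q - 160
(5) = h^4 + 8*h^3 + 23*h^2 + 28*h + 12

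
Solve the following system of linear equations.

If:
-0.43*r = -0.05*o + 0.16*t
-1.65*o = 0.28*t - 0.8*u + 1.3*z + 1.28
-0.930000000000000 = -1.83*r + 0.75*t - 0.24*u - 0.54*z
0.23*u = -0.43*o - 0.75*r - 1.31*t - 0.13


Then:
o = -0.724251042389685*z - 0.0301237849436879
r = 0.153221246812589 - 0.199518072368372*z
t = 0.309876368743222*z - 0.421195783603735
u = 0.239688954131402*z + 1.39045116929234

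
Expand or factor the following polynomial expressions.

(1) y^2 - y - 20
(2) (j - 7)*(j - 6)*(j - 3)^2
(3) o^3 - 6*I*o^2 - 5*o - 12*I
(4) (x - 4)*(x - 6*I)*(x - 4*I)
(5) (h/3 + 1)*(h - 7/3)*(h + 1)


(1) = (y - 5)*(y + 4)
(2) = j^4 - 19*j^3 + 129*j^2 - 369*j + 378
(3) = (o - 4*I)*(o - 3*I)*(o + I)
(4) = x^3 - 4*x^2 - 10*I*x^2 - 24*x + 40*I*x + 96
(5) = h^3/3 + 5*h^2/9 - 19*h/9 - 7/3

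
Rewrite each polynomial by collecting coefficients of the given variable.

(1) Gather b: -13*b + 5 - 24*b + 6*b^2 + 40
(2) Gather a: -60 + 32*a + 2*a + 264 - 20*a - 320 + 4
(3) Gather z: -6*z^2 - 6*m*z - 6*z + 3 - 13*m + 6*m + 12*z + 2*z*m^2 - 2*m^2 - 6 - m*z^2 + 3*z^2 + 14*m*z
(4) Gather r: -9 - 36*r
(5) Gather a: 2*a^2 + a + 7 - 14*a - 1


(1) = 6*b^2 - 37*b + 45
(2) = 14*a - 112
(3) = -2*m^2 - 7*m + z^2*(-m - 3) + z*(2*m^2 + 8*m + 6) - 3
(4) = -36*r - 9
(5) = 2*a^2 - 13*a + 6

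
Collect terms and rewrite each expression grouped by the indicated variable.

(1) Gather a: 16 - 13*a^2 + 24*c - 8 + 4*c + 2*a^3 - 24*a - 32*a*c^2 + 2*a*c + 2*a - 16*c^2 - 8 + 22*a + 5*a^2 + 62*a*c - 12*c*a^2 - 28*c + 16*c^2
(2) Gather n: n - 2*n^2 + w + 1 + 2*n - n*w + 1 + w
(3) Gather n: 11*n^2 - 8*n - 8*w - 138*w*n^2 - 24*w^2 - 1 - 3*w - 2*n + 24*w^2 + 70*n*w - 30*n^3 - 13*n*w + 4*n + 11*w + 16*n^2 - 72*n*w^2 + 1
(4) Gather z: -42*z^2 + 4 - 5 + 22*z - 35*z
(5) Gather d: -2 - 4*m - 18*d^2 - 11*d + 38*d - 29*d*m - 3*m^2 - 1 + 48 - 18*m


(1) = 2*a^3 + a^2*(-12*c - 8) + a*(-32*c^2 + 64*c)
(2) = -2*n^2 + n*(3 - w) + 2*w + 2
(3) = -30*n^3 + n^2*(27 - 138*w) + n*(-72*w^2 + 57*w - 6)
(4) = -42*z^2 - 13*z - 1
(5) = -18*d^2 + d*(27 - 29*m) - 3*m^2 - 22*m + 45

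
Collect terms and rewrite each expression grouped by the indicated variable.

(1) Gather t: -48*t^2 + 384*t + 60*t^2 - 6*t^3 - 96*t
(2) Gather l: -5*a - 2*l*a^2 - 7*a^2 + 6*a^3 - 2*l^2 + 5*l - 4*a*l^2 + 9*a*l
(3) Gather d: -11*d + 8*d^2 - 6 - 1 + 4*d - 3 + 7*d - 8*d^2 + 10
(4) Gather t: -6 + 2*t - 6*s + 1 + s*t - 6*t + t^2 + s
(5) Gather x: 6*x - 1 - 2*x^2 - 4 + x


(1) = -6*t^3 + 12*t^2 + 288*t
(2) = 6*a^3 - 7*a^2 - 5*a + l^2*(-4*a - 2) + l*(-2*a^2 + 9*a + 5)
(3) = 0
(4) = -5*s + t^2 + t*(s - 4) - 5
(5) = -2*x^2 + 7*x - 5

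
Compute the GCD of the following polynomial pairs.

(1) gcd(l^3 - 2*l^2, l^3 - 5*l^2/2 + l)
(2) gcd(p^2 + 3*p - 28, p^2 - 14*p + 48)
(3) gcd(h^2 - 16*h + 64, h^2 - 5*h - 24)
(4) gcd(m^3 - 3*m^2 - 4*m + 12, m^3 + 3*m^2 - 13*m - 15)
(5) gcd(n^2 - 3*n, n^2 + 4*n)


(1) = gcd(l^2*(l - 2), l*(l - 2)*(l - 1/2)) = l^2 - 2*l
(2) = gcd((p - 4)*(p + 7), (p - 8)*(p - 6)) = 1
(3) = h - 8
(4) = gcd((m - 3)*(m - 2)*(m + 2), (m - 3)*(m + 1)*(m + 5)) = m - 3
(5) = n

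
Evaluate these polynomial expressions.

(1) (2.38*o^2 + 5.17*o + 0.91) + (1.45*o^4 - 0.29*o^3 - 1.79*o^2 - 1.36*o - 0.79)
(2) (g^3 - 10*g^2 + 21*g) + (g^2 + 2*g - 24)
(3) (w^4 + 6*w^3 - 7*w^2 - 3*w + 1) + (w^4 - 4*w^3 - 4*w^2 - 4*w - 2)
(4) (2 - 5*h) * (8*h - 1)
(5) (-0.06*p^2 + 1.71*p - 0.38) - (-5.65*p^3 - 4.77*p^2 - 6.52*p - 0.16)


(1) = 1.45*o^4 - 0.29*o^3 + 0.59*o^2 + 3.81*o + 0.12
(2) = g^3 - 9*g^2 + 23*g - 24
(3) = 2*w^4 + 2*w^3 - 11*w^2 - 7*w - 1
(4) = -40*h^2 + 21*h - 2
(5) = 5.65*p^3 + 4.71*p^2 + 8.23*p - 0.22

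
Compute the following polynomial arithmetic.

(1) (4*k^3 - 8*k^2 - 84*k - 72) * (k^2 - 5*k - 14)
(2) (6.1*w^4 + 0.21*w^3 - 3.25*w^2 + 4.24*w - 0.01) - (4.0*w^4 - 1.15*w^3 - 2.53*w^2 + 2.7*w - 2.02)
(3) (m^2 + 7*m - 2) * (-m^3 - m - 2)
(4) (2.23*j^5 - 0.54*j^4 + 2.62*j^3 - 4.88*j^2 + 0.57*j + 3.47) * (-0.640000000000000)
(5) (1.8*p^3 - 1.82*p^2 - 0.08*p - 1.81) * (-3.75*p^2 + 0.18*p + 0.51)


(1) = 4*k^5 - 28*k^4 - 100*k^3 + 460*k^2 + 1536*k + 1008
(2) = 2.1*w^4 + 1.36*w^3 - 0.72*w^2 + 1.54*w + 2.01
(3) = -m^5 - 7*m^4 + m^3 - 9*m^2 - 12*m + 4
(4) = -1.4272*j^5 + 0.3456*j^4 - 1.6768*j^3 + 3.1232*j^2 - 0.3648*j - 2.2208
(5) = -6.75*p^5 + 7.149*p^4 + 0.8904*p^3 + 5.8449*p^2 - 0.3666*p - 0.9231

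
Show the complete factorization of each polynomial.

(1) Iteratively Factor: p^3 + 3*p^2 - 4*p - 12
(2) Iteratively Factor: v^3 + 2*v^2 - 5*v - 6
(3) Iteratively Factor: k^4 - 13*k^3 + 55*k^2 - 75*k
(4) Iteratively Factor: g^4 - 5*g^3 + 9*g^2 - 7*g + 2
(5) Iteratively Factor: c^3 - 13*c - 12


(1) = (p + 3)*(p^2 - 4) = (p - 2)*(p + 3)*(p + 2)
(2) = (v + 3)*(v^2 - v - 2) = (v - 2)*(v + 3)*(v + 1)
(3) = (k - 3)*(k^3 - 10*k^2 + 25*k) = k*(k - 3)*(k^2 - 10*k + 25) = k*(k - 5)*(k - 3)*(k - 5)
(4) = (g - 1)*(g^3 - 4*g^2 + 5*g - 2) = (g - 1)^2*(g^2 - 3*g + 2) = (g - 1)^3*(g - 2)
(5) = (c - 4)*(c^2 + 4*c + 3) = (c - 4)*(c + 3)*(c + 1)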